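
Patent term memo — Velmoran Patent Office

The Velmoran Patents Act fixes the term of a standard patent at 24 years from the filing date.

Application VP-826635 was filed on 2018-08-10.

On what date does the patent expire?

August 10, 2042

Filing date + 24 years → 10 August 2042.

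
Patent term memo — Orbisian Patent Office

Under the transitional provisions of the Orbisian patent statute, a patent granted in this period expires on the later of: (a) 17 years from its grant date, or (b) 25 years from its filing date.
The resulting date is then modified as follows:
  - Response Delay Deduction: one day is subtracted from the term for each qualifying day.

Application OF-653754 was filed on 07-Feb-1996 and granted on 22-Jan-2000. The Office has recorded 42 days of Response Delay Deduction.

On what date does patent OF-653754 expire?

(a) grant + 17 years → 22 January 2017.
(b) filing + 25 years → 7 February 2021.
Later of the two: 7 February 2021.
Response Delay Deduction: −42 days → 27 December 2020.

December 27, 2020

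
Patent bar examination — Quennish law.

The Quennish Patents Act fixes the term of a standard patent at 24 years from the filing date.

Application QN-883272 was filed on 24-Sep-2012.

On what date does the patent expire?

2036-09-24

Filing date + 24 years → 24 September 2036.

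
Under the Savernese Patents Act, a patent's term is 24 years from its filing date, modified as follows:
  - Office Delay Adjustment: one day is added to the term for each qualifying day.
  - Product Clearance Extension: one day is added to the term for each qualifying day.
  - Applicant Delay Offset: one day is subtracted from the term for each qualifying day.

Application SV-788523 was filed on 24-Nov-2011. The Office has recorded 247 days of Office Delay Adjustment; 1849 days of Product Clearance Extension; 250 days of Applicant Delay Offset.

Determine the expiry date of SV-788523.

Base term: filing date + 24 years → 24 November 2035.
Office Delay Adjustment: +247 days → 28 July 2036.
Product Clearance Extension: +1849 days → 20 August 2041.
Applicant Delay Offset: −250 days → 13 December 2040.

2040-12-13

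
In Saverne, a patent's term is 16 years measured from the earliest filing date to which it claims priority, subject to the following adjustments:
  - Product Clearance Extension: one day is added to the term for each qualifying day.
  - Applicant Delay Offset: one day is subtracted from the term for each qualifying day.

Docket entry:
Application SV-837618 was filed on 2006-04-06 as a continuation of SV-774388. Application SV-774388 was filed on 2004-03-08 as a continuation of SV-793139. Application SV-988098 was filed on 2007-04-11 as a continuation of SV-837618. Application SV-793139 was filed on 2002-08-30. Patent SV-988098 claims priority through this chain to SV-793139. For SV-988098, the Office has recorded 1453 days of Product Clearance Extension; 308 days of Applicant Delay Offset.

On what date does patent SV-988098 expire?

2021-10-18

Earliest priority filing: 30 August 2002.
Base term: 30 August 2002 + 16 years → 30 August 2018.
Product Clearance Extension: +1453 days → 22 August 2022.
Applicant Delay Offset: −308 days → 18 October 2021.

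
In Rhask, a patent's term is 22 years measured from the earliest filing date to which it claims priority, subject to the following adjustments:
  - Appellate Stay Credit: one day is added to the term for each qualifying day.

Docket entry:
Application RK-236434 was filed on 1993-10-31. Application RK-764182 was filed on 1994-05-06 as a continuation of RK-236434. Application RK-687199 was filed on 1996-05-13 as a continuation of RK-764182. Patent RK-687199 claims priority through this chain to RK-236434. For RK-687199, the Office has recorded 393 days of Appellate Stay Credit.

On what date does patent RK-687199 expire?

Earliest priority filing: 31 October 1993.
Base term: 31 October 1993 + 22 years → 31 October 2015.
Appellate Stay Credit: +393 days → 27 November 2016.

November 27, 2016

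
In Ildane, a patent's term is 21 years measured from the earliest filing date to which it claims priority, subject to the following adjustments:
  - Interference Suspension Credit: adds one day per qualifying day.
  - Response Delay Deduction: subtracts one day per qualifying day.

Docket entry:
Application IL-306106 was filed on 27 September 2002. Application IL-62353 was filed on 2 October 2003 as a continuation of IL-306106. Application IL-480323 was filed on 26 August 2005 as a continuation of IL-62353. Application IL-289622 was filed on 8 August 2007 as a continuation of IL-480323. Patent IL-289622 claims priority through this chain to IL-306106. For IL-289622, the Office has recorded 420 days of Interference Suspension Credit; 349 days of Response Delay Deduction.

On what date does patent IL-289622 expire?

Earliest priority filing: 27 September 2002.
Base term: 27 September 2002 + 21 years → 27 September 2023.
Interference Suspension Credit: +420 days → 20 November 2024.
Response Delay Deduction: −349 days → 7 December 2023.

December 7, 2023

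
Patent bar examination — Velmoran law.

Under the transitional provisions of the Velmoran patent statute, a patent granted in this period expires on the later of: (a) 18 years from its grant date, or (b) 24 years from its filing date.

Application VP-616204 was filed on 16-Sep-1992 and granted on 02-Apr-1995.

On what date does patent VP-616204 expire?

(a) grant + 18 years → 2 April 2013.
(b) filing + 24 years → 16 September 2016.
Later of the two: 16 September 2016.

September 16, 2016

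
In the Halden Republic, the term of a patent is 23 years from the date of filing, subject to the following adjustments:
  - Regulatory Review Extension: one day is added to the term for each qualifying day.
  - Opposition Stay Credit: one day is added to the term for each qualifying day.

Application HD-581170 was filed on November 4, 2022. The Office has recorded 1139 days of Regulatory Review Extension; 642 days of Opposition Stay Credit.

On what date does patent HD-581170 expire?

Base term: filing date + 23 years → 4 November 2045.
Regulatory Review Extension: +1139 days → 17 December 2048.
Opposition Stay Credit: +642 days → 20 September 2050.

September 20, 2050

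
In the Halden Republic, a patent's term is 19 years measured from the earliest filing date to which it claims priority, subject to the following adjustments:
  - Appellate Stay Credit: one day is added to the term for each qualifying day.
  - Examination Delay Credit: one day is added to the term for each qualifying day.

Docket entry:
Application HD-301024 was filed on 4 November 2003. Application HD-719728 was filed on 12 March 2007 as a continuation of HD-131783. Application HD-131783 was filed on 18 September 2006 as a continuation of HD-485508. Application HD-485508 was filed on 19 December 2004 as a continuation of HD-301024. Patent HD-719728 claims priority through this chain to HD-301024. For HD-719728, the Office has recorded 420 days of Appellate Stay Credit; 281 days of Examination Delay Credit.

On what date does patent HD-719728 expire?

Earliest priority filing: 4 November 2003.
Base term: 4 November 2003 + 19 years → 4 November 2022.
Appellate Stay Credit: +420 days → 29 December 2023.
Examination Delay Credit: +281 days → 5 October 2024.

October 5, 2024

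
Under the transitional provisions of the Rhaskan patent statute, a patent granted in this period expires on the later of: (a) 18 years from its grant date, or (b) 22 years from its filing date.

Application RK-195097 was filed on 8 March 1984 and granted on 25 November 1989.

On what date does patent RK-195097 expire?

(a) grant + 18 years → 25 November 2007.
(b) filing + 22 years → 8 March 2006.
Later of the two: 25 November 2007.

November 25, 2007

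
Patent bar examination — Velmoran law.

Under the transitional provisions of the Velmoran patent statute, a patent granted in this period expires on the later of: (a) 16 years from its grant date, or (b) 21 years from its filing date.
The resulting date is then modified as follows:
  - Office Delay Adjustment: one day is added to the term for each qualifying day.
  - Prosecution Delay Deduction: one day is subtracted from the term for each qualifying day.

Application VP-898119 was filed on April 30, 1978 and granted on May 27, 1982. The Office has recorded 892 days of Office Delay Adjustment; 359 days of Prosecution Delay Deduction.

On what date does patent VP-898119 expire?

2000-10-14

(a) grant + 16 years → 27 May 1998.
(b) filing + 21 years → 30 April 1999.
Later of the two: 30 April 1999.
Office Delay Adjustment: +892 days → 8 October 2001.
Prosecution Delay Deduction: −359 days → 14 October 2000.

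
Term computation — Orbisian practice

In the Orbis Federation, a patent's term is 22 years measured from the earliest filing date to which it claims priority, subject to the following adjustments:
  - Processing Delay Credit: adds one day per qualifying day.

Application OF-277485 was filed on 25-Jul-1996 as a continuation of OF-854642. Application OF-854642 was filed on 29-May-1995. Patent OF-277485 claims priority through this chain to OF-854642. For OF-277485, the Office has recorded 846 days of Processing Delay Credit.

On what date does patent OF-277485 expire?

Earliest priority filing: 29 May 1995.
Base term: 29 May 1995 + 22 years → 29 May 2017.
Processing Delay Credit: +846 days → 22 September 2019.

2019-09-22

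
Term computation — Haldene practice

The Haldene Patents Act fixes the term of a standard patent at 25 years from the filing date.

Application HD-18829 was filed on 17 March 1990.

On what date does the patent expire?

Filing date + 25 years → 17 March 2015.

2015-03-17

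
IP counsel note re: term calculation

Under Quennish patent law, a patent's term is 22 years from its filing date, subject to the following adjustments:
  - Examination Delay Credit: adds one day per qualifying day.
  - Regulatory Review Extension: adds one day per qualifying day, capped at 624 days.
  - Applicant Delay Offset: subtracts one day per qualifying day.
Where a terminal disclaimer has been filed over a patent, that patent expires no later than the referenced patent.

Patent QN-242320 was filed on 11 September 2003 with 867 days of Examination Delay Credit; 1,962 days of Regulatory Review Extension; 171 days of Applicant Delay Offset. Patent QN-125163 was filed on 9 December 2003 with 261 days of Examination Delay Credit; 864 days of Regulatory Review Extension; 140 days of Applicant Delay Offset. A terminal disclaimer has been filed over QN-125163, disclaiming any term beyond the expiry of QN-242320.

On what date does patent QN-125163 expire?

Natural term of QN-125163:
  Base: filing + 22 years → 9 December 2025.
  Examination Delay Credit: +261 days → 27 August 2026.
  Regulatory Review Extension: 864 days claimed exceeds the 624-day cap, so +624 days → 12 May 2028.
  Applicant Delay Offset: −140 days → 24 December 2027.
Expiry of referenced patent QN-242320:
  Base: filing + 22 years → 11 September 2025.
  Examination Delay Credit: +867 days → 26 January 2028.
  Regulatory Review Extension: 1962 days claimed exceeds the 624-day cap, so +624 days → 11 October 2029.
  Applicant Delay Offset: −171 days → 23 April 2029.
Terminal disclaimer: QN-125163 expires on the earlier of 24 December 2027 and 23 April 2029.

2027-12-24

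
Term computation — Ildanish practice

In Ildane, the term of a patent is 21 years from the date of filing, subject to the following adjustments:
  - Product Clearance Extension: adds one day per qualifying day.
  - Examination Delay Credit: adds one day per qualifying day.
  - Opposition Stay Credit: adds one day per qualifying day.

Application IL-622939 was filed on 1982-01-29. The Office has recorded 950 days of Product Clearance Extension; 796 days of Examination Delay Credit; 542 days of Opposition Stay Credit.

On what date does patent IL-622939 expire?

May 5, 2009

Base term: filing date + 21 years → 29 January 2003.
Product Clearance Extension: +950 days → 5 September 2005.
Examination Delay Credit: +796 days → 10 November 2007.
Opposition Stay Credit: +542 days → 5 May 2009.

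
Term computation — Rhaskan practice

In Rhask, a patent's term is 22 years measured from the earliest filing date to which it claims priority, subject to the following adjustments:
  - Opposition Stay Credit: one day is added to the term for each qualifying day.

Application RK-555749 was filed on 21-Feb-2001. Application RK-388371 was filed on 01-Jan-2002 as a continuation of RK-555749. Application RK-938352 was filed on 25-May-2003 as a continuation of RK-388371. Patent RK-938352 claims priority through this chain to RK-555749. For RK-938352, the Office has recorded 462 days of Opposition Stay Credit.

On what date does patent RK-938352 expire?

Earliest priority filing: 21 February 2001.
Base term: 21 February 2001 + 22 years → 21 February 2023.
Opposition Stay Credit: +462 days → 28 May 2024.

May 28, 2024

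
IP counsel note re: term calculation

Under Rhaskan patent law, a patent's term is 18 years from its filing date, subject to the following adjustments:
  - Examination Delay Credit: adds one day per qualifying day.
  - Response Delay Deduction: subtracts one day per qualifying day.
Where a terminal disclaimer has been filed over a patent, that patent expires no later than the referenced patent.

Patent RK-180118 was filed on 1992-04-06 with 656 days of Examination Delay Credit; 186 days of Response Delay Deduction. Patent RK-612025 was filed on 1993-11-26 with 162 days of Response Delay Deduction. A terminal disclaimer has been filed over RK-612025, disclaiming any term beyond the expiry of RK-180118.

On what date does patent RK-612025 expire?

2011-06-17

Natural term of RK-612025:
  Base: filing + 18 years → 26 November 2011.
  Response Delay Deduction: −162 days → 17 June 2011.
Expiry of referenced patent RK-180118:
  Base: filing + 18 years → 6 April 2010.
  Examination Delay Credit: +656 days → 22 January 2012.
  Response Delay Deduction: −186 days → 20 July 2011.
Terminal disclaimer: RK-612025 expires on the earlier of 17 June 2011 and 20 July 2011.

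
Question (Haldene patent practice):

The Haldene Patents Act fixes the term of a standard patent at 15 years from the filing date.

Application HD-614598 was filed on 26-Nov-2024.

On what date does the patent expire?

2039-11-26

Filing date + 15 years → 26 November 2039.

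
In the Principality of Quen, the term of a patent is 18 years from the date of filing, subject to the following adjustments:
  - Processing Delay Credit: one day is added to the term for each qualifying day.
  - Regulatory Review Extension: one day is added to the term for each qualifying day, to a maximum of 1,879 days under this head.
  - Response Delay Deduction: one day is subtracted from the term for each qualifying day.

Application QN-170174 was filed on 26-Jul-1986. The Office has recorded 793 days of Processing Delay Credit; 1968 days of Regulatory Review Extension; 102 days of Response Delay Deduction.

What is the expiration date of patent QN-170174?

August 9, 2011

Base term: filing date + 18 years → 26 July 2004.
Processing Delay Credit: +793 days → 27 September 2006.
Regulatory Review Extension: 1968 days claimed exceeds the 1879-day cap, so +1879 days → 19 November 2011.
Response Delay Deduction: −102 days → 9 August 2011.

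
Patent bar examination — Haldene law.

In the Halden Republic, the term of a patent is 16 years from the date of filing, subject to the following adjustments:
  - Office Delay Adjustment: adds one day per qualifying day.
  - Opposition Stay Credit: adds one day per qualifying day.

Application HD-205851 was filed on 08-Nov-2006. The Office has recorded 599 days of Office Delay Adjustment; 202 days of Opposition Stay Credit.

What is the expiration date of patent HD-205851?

January 17, 2025

Base term: filing date + 16 years → 8 November 2022.
Office Delay Adjustment: +599 days → 29 June 2024.
Opposition Stay Credit: +202 days → 17 January 2025.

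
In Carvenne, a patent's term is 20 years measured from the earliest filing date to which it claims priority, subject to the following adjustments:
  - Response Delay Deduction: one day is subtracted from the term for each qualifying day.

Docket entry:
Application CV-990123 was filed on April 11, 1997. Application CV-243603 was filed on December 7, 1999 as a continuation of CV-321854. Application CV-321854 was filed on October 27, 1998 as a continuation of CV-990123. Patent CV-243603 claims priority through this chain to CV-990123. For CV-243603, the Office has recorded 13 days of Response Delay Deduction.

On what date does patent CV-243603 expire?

Earliest priority filing: 11 April 1997.
Base term: 11 April 1997 + 20 years → 11 April 2017.
Response Delay Deduction: −13 days → 29 March 2017.

2017-03-29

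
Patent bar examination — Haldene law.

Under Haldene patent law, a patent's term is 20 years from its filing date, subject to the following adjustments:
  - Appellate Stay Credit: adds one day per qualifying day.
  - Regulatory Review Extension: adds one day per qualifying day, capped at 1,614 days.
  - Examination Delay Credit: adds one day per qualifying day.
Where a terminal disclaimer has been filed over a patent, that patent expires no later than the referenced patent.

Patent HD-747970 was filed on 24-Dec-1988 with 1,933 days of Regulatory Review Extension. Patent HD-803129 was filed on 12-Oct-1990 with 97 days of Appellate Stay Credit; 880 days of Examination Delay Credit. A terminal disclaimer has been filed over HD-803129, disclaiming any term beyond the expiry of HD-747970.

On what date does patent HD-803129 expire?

Natural term of HD-803129:
  Base: filing + 20 years → 12 October 2010.
  Appellate Stay Credit: +97 days → 17 January 2011.
  Examination Delay Credit: +880 days → 15 June 2013.
Expiry of referenced patent HD-747970:
  Base: filing + 20 years → 24 December 2008.
  Regulatory Review Extension: 1933 days claimed exceeds the 1614-day cap, so +1614 days → 26 May 2013.
Terminal disclaimer: HD-803129 expires on the earlier of 15 June 2013 and 26 May 2013.

2013-05-26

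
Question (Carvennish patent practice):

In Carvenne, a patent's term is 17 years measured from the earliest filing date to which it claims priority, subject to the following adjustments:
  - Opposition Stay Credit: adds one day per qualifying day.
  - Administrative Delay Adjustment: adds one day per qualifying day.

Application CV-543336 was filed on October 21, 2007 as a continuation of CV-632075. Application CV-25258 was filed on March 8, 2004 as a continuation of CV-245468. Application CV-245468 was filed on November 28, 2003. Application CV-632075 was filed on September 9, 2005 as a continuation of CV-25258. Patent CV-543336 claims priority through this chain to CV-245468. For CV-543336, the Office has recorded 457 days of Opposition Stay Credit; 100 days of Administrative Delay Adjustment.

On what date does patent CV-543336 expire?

Earliest priority filing: 28 November 2003.
Base term: 28 November 2003 + 17 years → 28 November 2020.
Opposition Stay Credit: +457 days → 28 February 2022.
Administrative Delay Adjustment: +100 days → 8 June 2022.

June 8, 2022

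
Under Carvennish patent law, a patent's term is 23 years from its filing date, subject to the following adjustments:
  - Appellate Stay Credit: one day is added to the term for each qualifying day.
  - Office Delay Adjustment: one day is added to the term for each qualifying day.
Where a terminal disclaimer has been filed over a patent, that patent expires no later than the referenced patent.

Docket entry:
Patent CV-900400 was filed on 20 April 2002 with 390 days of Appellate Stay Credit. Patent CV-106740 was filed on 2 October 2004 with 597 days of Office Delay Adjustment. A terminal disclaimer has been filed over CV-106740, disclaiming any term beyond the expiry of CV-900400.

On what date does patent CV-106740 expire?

May 15, 2026

Natural term of CV-106740:
  Base: filing + 23 years → 2 October 2027.
  Office Delay Adjustment: +597 days → 21 May 2029.
Expiry of referenced patent CV-900400:
  Base: filing + 23 years → 20 April 2025.
  Appellate Stay Credit: +390 days → 15 May 2026.
Terminal disclaimer: CV-106740 expires on the earlier of 21 May 2029 and 15 May 2026.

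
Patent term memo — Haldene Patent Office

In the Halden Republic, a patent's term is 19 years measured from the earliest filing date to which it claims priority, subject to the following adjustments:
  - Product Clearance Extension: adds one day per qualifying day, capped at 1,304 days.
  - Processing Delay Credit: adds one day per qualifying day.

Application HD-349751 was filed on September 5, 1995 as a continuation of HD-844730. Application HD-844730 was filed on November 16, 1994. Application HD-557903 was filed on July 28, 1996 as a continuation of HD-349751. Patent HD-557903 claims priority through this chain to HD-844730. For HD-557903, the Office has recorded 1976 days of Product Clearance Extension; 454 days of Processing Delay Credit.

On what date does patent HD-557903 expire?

Earliest priority filing: 16 November 1994.
Base term: 16 November 1994 + 19 years → 16 November 2013.
Product Clearance Extension: 1976 days claimed exceeds the 1304-day cap, so +1304 days → 12 June 2017.
Processing Delay Credit: +454 days → 9 September 2018.

2018-09-09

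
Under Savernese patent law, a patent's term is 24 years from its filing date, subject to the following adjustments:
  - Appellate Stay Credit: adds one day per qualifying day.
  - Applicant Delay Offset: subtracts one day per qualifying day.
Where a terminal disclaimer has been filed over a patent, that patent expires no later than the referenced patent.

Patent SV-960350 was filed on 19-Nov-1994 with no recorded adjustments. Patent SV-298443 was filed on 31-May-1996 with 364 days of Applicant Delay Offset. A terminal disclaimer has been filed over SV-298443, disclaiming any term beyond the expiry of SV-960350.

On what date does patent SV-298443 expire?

Natural term of SV-298443:
  Base: filing + 24 years → 31 May 2020.
  Applicant Delay Offset: −364 days → 2 June 2019.
Expiry of referenced patent SV-960350:
  Base: filing + 24 years → 19 November 2018.
Terminal disclaimer: SV-298443 expires on the earlier of 2 June 2019 and 19 November 2018.

November 19, 2018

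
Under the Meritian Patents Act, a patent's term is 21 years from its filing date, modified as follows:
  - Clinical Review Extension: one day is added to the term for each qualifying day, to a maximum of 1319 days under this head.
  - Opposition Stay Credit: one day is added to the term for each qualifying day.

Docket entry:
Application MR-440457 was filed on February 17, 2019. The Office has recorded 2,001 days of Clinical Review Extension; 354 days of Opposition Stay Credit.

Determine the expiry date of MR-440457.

2044-09-16

Base term: filing date + 21 years → 17 February 2040.
Clinical Review Extension: 2001 days claimed exceeds the 1319-day cap, so +1319 days → 28 September 2043.
Opposition Stay Credit: +354 days → 16 September 2044.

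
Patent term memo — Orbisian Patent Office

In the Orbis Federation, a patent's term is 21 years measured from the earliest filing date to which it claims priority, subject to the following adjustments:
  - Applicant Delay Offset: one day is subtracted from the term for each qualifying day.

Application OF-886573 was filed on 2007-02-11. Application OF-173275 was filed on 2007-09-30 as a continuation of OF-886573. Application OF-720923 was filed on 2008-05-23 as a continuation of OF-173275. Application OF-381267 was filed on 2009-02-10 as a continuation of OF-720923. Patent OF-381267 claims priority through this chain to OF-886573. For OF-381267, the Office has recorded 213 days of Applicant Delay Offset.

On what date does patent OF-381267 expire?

2027-07-13

Earliest priority filing: 11 February 2007.
Base term: 11 February 2007 + 21 years → 11 February 2028.
Applicant Delay Offset: −213 days → 13 July 2027.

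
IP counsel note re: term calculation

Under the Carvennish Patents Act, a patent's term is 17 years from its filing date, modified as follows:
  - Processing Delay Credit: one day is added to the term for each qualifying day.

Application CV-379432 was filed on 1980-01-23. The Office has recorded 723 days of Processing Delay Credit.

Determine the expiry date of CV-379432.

1999-01-16

Base term: filing date + 17 years → 23 January 1997.
Processing Delay Credit: +723 days → 16 January 1999.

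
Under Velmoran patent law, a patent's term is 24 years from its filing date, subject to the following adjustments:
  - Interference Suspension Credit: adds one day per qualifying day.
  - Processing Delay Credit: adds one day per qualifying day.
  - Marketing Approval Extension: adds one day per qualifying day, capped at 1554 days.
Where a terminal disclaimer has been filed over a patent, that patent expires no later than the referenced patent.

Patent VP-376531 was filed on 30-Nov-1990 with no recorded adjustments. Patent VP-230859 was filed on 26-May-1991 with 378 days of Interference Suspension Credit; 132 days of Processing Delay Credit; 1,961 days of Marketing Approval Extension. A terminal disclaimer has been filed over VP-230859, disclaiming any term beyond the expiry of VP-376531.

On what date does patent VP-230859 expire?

Natural term of VP-230859:
  Base: filing + 24 years → 26 May 2015.
  Interference Suspension Credit: +378 days → 7 June 2016.
  Processing Delay Credit: +132 days → 17 October 2016.
  Marketing Approval Extension: 1961 days claimed exceeds the 1554-day cap, so +1554 days → 18 January 2021.
Expiry of referenced patent VP-376531:
  Base: filing + 24 years → 30 November 2014.
Terminal disclaimer: VP-230859 expires on the earlier of 18 January 2021 and 30 November 2014.

November 30, 2014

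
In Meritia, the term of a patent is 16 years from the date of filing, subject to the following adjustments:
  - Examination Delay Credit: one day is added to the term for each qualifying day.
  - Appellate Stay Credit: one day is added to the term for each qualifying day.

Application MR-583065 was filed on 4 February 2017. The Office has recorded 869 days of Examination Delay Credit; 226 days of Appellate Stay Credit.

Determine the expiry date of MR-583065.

Base term: filing date + 16 years → 4 February 2033.
Examination Delay Credit: +869 days → 23 June 2035.
Appellate Stay Credit: +226 days → 4 February 2036.

2036-02-04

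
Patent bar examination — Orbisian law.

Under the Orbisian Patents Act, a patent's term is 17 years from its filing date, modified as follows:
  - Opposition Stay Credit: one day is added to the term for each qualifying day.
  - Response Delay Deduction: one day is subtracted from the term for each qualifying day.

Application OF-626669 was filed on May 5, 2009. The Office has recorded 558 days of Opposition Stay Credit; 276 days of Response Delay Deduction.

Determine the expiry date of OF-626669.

2027-02-11

Base term: filing date + 17 years → 5 May 2026.
Opposition Stay Credit: +558 days → 14 November 2027.
Response Delay Deduction: −276 days → 11 February 2027.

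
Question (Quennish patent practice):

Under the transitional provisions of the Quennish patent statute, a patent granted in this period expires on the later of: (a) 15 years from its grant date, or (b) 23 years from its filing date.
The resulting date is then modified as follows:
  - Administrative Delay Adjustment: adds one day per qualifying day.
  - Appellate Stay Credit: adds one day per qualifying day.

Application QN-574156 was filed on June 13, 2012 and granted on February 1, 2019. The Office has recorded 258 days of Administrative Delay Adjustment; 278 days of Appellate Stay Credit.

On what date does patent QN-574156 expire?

2036-11-30

(a) grant + 15 years → 1 February 2034.
(b) filing + 23 years → 13 June 2035.
Later of the two: 13 June 2035.
Administrative Delay Adjustment: +258 days → 26 February 2036.
Appellate Stay Credit: +278 days → 30 November 2036.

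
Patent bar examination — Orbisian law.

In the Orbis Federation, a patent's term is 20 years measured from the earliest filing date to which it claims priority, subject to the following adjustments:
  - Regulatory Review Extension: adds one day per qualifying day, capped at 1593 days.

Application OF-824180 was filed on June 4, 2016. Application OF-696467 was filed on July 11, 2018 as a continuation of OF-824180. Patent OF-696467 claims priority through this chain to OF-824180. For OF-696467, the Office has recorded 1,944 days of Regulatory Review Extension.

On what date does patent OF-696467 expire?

Earliest priority filing: 4 June 2016.
Base term: 4 June 2016 + 20 years → 4 June 2036.
Regulatory Review Extension: 1944 days claimed exceeds the 1593-day cap, so +1593 days → 14 October 2040.

October 14, 2040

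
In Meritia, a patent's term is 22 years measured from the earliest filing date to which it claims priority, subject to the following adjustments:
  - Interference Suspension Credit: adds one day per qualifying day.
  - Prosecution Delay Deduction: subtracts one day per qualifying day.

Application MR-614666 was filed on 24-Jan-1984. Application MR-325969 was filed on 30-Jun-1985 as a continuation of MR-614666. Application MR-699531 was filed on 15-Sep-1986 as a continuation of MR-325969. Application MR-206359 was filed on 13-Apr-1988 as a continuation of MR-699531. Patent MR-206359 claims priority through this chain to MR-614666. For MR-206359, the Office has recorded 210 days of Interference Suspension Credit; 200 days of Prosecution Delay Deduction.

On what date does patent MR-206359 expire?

Earliest priority filing: 24 January 1984.
Base term: 24 January 1984 + 22 years → 24 January 2006.
Interference Suspension Credit: +210 days → 22 August 2006.
Prosecution Delay Deduction: −200 days → 3 February 2006.

February 3, 2006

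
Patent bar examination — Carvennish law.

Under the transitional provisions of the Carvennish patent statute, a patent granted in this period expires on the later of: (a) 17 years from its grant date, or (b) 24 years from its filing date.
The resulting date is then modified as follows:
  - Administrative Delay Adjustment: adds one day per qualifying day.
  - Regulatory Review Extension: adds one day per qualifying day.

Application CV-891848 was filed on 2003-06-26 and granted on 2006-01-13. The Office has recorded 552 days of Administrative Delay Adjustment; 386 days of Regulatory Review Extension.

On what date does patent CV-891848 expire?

2030-01-19

(a) grant + 17 years → 13 January 2023.
(b) filing + 24 years → 26 June 2027.
Later of the two: 26 June 2027.
Administrative Delay Adjustment: +552 days → 29 December 2028.
Regulatory Review Extension: +386 days → 19 January 2030.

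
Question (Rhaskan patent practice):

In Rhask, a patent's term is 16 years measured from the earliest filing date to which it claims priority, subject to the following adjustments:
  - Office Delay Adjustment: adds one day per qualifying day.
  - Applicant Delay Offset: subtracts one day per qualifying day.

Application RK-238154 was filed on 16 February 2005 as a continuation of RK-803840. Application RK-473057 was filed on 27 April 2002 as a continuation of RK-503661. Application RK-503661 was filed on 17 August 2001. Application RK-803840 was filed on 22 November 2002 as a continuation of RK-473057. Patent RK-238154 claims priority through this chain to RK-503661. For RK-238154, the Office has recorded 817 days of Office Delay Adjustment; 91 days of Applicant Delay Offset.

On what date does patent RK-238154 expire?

Earliest priority filing: 17 August 2001.
Base term: 17 August 2001 + 16 years → 17 August 2017.
Office Delay Adjustment: +817 days → 12 November 2019.
Applicant Delay Offset: −91 days → 13 August 2019.

August 13, 2019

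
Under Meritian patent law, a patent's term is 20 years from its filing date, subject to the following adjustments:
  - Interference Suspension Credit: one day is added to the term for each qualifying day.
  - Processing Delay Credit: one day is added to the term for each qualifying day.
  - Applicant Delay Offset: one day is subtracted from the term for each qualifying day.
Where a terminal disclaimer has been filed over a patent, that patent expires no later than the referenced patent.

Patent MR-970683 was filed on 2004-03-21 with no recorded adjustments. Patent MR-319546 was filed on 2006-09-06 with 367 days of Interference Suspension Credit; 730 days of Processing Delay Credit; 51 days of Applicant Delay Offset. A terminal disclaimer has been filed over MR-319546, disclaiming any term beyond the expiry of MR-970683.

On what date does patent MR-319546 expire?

Natural term of MR-319546:
  Base: filing + 20 years → 6 September 2026.
  Interference Suspension Credit: +367 days → 8 September 2027.
  Processing Delay Credit: +730 days → 7 September 2029.
  Applicant Delay Offset: −51 days → 18 July 2029.
Expiry of referenced patent MR-970683:
  Base: filing + 20 years → 21 March 2024.
Terminal disclaimer: MR-319546 expires on the earlier of 18 July 2029 and 21 March 2024.

2024-03-21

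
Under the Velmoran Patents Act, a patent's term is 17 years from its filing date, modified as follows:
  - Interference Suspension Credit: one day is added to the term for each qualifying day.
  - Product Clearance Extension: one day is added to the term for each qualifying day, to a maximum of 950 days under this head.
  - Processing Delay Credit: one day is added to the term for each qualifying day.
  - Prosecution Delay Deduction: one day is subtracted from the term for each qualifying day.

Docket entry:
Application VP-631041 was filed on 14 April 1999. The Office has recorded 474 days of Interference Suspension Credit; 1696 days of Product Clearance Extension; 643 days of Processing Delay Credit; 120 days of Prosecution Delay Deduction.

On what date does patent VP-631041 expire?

2021-08-13

Base term: filing date + 17 years → 14 April 2016.
Interference Suspension Credit: +474 days → 1 August 2017.
Product Clearance Extension: 1696 days claimed exceeds the 950-day cap, so +950 days → 8 March 2020.
Processing Delay Credit: +643 days → 11 December 2021.
Prosecution Delay Deduction: −120 days → 13 August 2021.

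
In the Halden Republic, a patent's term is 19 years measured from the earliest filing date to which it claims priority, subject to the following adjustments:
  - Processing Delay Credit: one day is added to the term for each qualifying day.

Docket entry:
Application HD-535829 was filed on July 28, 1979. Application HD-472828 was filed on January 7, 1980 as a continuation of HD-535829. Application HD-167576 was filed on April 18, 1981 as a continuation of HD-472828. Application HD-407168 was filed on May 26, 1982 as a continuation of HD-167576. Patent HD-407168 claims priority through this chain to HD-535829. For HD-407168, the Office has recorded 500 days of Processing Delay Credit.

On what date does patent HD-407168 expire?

Earliest priority filing: 28 July 1979.
Base term: 28 July 1979 + 19 years → 28 July 1998.
Processing Delay Credit: +500 days → 10 December 1999.

December 10, 1999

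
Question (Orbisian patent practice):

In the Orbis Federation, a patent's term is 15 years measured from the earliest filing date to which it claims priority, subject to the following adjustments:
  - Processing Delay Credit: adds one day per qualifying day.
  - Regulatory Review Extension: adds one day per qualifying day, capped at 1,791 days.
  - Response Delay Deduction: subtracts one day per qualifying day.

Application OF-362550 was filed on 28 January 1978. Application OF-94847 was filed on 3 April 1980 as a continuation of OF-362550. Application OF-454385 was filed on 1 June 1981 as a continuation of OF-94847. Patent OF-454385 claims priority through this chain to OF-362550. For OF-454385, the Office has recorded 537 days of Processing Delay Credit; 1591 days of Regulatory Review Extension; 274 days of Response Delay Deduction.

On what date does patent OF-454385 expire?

1998-02-25

Earliest priority filing: 28 January 1978.
Base term: 28 January 1978 + 15 years → 28 January 1993.
Processing Delay Credit: +537 days → 19 July 1994.
Regulatory Review Extension: 1591 days (within the 1791-day cap) → +1591 days → 26 November 1998.
Response Delay Deduction: −274 days → 25 February 1998.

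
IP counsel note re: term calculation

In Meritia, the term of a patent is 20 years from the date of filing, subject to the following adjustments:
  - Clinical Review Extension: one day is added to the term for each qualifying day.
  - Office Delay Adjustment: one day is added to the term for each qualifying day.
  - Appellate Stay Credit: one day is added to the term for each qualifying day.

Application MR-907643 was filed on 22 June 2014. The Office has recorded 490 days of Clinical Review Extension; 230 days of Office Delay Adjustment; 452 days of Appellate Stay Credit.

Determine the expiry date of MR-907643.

September 6, 2037

Base term: filing date + 20 years → 22 June 2034.
Clinical Review Extension: +490 days → 25 October 2035.
Office Delay Adjustment: +230 days → 11 June 2036.
Appellate Stay Credit: +452 days → 6 September 2037.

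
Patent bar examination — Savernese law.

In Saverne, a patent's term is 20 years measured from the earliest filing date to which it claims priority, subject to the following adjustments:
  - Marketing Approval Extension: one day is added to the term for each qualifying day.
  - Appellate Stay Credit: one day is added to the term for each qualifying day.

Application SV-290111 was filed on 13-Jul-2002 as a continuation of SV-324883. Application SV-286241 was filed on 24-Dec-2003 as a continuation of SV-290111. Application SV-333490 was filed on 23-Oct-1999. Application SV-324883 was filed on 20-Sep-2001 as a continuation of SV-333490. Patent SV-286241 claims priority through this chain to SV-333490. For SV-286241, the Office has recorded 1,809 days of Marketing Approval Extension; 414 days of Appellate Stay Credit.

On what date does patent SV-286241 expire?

November 23, 2025

Earliest priority filing: 23 October 1999.
Base term: 23 October 1999 + 20 years → 23 October 2019.
Marketing Approval Extension: +1809 days → 5 October 2024.
Appellate Stay Credit: +414 days → 23 November 2025.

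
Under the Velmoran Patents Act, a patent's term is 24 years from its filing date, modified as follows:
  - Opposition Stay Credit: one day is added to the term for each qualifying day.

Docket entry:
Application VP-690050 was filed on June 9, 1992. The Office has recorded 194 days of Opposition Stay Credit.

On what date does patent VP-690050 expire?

December 20, 2016

Base term: filing date + 24 years → 9 June 2016.
Opposition Stay Credit: +194 days → 20 December 2016.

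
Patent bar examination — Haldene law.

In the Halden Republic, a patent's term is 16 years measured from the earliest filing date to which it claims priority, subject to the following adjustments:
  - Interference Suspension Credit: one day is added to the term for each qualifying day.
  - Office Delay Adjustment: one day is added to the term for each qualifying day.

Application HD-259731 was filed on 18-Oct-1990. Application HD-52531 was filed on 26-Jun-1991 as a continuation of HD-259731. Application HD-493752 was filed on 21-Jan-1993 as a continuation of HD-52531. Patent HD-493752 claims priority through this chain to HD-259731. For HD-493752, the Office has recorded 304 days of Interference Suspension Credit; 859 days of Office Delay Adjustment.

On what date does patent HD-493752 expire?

December 24, 2009

Earliest priority filing: 18 October 1990.
Base term: 18 October 1990 + 16 years → 18 October 2006.
Interference Suspension Credit: +304 days → 18 August 2007.
Office Delay Adjustment: +859 days → 24 December 2009.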